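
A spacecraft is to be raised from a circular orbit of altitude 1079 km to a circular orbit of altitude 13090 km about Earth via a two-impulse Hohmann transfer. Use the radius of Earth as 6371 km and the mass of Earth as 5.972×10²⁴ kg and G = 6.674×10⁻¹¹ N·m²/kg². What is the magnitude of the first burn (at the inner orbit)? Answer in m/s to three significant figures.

μ = GM = 6.674×10⁻¹¹ × 5.972×10²⁴ = 3.986×10¹⁴ m³/s².
r₁ = 6371 + 1079 = 7450.0 km = 7.4500×10⁶ m.
r₂ = 6371 + 13090 = 19461 km = 1.9461×10⁷ m.
Transfer ellipse a_t = (r₁ + r₂)/2 = 1.346×10⁷ m.
At r₁: circular v_c1 = √(μ/r₁) = 7314 m/s; transfer-perigee v_p = √[μ(2/r₁ − 1/a_t)] = 8796 m/s.
Δv₁ = v_p − v_c1 = 1482 m/s.

Δv ≈ 1480 m/s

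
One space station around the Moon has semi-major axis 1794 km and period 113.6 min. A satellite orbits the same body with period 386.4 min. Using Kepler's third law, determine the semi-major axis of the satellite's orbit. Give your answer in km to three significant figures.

a₂ ≈ 4060 km

Kepler's third law: a³ ∝ T², so a₂ = a₁ (T₂/T₁)^(2/3).
T₂/T₁ = 3.401, (T₂/T₁)^(2/3) = 2.262.
a₂ = 1794 × 2.262 = 4058 km.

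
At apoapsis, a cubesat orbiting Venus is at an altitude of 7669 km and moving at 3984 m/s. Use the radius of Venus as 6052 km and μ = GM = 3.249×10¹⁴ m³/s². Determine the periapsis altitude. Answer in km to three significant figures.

r_a = 6052 + 7669 = 13721 km = 1.372×10⁷ m.
Specific energy ε = v²/2 − μ/r = -1.574×10⁷ J/kg, so a = −μ/(2ε) = 1.032×10⁷ m.
The apsides satisfy r_p + r_a = 2a, so the periapsis radius is 2a − r_a = 6.917×10⁶ m = 6916.9 km.
Periapsis altitude = 6916.9 − 6052 = 864.87 km.

periapsis altitude ≈ 865 km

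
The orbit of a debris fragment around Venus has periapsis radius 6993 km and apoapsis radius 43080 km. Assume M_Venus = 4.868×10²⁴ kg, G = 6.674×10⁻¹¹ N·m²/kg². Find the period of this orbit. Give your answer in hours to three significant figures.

μ = GM = 6.674×10⁻¹¹ × 4.868×10²⁴ = 3.249×10¹⁴ m³/s².
Semi-major axis a = (r_p + r_a)/2 = (6993.0 + 43080)/2 = 25036 km = 2.504×10⁷ m.
By Kepler's third law T = 2π√(a³/μ) = 2π × 6.950×10³ = 4.367×10⁴ s.
= 12.13 hours.

T ≈ 12.1 hours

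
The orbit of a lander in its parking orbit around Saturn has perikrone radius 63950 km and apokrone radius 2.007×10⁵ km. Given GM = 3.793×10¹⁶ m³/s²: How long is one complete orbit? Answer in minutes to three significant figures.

T ≈ 818 minutes

Semi-major axis a = (r_p + r_a)/2 = (63950 + 2.0070×10⁵)/2 = 1.3232×10⁵ km = 1.323×10⁸ m.
By Kepler's third law T = 2π√(a³/μ) = 2π × 7.816×10³ = 4.911×10⁴ s.
= 818.5 minutes.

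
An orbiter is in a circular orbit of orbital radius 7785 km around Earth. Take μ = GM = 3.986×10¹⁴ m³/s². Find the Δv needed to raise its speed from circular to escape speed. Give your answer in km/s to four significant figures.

r = 7785 km = 7.785×10⁶ m.
Circular speed v_c = √(μ/r) = 7155 m/s.
Escape speed v_esc = √(2μ/r) = √2 × v_c = 10120 m/s.
Δv = v_esc − v_c = 2964 m/s = 2.964 km/s.

Δv ≈ 2.964 km/s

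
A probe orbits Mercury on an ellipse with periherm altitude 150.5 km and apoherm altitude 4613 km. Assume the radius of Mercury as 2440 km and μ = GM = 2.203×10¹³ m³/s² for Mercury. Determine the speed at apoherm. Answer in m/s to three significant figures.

r_p = 2440 + 150.5 = 2590.5 km = 2.5905×10⁶ m.
r_a = 2440 + 4613 = 7053.0 km = 7.0530×10⁶ m.
Semi-major axis a = (r_p + r_a)/2 = 4821.8 km = 4.822×10⁶ m.
Vis-viva: v² = μ(2/r − 1/a) = 2.203×10¹³ × (2.836×10⁻⁷ − 2.074×10⁻⁷) = 1.678×10⁶ m²/s².
v = 1295 m/s.

v ≈ 1300 m/s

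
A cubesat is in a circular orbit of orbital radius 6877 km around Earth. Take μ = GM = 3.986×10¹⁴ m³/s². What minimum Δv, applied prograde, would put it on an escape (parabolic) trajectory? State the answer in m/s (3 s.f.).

r = 6877 km = 6.877×10⁶ m.
Circular speed v_c = √(μ/r) = 7613 m/s.
Escape speed v_esc = √(2μ/r) = √2 × v_c = 10770 m/s.
Δv = v_esc − v_c = 3154 m/s.

Δv ≈ 3150 m/s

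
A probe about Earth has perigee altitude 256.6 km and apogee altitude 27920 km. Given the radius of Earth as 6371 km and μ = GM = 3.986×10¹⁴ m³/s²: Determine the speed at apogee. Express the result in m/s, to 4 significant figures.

r_p = 6371 + 256.6 = 6627.6 km = 6.6276×10⁶ m.
r_a = 6371 + 27920 = 34291 km = 3.4291×10⁷ m.
Semi-major axis a = (r_p + r_a)/2 = 20459 km = 2.046×10⁷ m.
Vis-viva: v² = μ(2/r − 1/a) = 3.986×10¹⁴ × (5.832×10⁻⁸ − 4.888×10⁻⁸) = 3.766×10⁶ m²/s².
v = 1940 m/s.

v ≈ 1940 m/s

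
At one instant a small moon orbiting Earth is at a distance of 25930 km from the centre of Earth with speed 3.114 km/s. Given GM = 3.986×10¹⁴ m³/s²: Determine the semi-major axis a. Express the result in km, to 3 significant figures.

a ≈ 18900 km

r = 2.593×10⁷ m.
Specific orbital energy ε = v²/2 − μ/r = (3114)²/2 − 3.986×10¹⁴/2.593×10⁷ = -1.052×10⁷ J/kg.
Since ε = −μ/(2a), a = −μ/(2ε) = 1.894×10⁷ m = 18938 km.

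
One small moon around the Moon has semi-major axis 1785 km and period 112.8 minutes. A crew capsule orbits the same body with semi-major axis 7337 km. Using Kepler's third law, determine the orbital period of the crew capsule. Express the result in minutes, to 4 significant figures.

Kepler's third law: T² ∝ a³, so T₂ = T₁ (a₂/a₁)^(3/2).
a₂/a₁ = 4.110, (a₂/a₁)^(3/2) = 8.333.
T₂ = 112.8 × 8.333 = 940.0 minutes.

T₂ ≈ 940.0 minutes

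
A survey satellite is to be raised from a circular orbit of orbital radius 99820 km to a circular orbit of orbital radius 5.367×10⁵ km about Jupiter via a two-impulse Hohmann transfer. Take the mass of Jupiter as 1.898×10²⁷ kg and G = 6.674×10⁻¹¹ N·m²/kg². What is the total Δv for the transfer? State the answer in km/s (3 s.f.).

Δv_total ≈ 17.4 km/s

μ = GM = 6.674×10⁻¹¹ × 1.898×10²⁷ = 1.267×10¹⁷ m³/s².
r₁ = 99820 km = 9.982×10⁷ m.
r₂ = 5.367×10⁵ km = 5.367×10⁸ m.
Transfer ellipse a_t = (r₁ + r₂)/2 = 3.183×10⁸ m.
At r₁: circular v_c1 = √(μ/r₁) = 35620 m/s; transfer-perijove v_p = √[μ(2/r₁ − 1/a_t)] = 46260 m/s.
Δv₁ = v_p − v_c1 = 10640 m/s.
At r₂: circular v_c2 = √(μ/r₂) = 15360 m/s; transfer-apojove v_a = √[μ(2/r₂ − 1/a_t)] = 8604 m/s.
Δv₂ = v_c2 − v_a = 6759 m/s.
Total Δv = Δv₁ + Δv₂ = 17400 m/s = 17.40 km/s.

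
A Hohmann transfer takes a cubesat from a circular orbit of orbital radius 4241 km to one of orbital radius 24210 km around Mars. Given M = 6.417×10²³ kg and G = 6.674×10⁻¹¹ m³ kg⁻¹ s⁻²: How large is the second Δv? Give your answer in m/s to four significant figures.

μ = GM = 6.674×10⁻¹¹ × 6.417×10²³ = 4.283×10¹³ m³/s².
r₁ = 4241 km = 4.241×10⁶ m.
r₂ = 24210 km = 2.421×10⁷ m.
Transfer ellipse a_t = (r₁ + r₂)/2 = 1.423×10⁷ m.
At r₁: circular v_c1 = √(μ/r₁) = 3178 m/s; transfer-periapsis v_p = √[μ(2/r₁ − 1/a_t)] = 4146 m/s.
At r₂: circular v_c2 = √(μ/r₂) = 1330 m/s; transfer-apoapsis v_a = √[μ(2/r₂ − 1/a_t)] = 726.2 m/s.
Δv₂ = v_c2 − v_a = 603.8 m/s.

Δv ≈ 603.8 m/s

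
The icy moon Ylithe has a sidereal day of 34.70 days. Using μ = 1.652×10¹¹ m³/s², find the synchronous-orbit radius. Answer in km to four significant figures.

r_sync ≈ 33510 km

T = 34.70 days = 2.998×10⁶ s.
A synchronous orbit has period T, so by Kepler's third law a = (μT²/4π²)^(1/3).
μT²/4π² = 1.652×10¹¹ × (2.998×10⁶)² / 39.48 = 3.761×10²² m³.
a = 3.351×10⁷ m = 33505 km.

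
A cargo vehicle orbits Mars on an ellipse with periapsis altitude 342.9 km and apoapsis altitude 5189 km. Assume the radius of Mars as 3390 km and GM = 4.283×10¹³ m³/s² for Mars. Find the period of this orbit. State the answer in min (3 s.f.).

T ≈ 244 min

r_p = 3390 + 342.9 = 3732.9 km = 3.7329×10⁶ m.
r_a = 3390 + 5189 = 8579.0 km = 8.5790×10⁶ m.
Semi-major axis a = (r_p + r_a)/2 = (3732.9 + 8579.0)/2 = 6155.9 km = 6.156×10⁶ m.
By Kepler's third law T = 2π√(a³/μ) = 2π × 2.334×10³ = 1.466×10⁴ s.
= 244.4 min.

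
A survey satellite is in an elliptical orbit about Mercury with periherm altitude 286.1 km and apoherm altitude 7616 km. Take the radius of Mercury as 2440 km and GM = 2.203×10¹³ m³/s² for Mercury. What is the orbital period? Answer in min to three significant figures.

r_p = 2440 + 286.1 = 2726.1 km = 2.7261×10⁶ m.
r_a = 2440 + 7616 = 10056 km = 1.0056×10⁷ m.
Semi-major axis a = (r_p + r_a)/2 = (2726.1 + 10056)/2 = 6391.1 km = 6.391×10⁶ m.
By Kepler's third law T = 2π√(a³/μ) = 2π × 3.442×10³ = 2.163×10⁴ s.
= 360.5 min.

T ≈ 360 min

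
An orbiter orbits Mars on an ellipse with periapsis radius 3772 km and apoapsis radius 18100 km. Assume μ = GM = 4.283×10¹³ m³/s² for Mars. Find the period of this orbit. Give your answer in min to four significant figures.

T ≈ 578.7 min

Semi-major axis a = (r_p + r_a)/2 = (3772.0 + 18100)/2 = 10936 km = 1.094×10⁷ m.
By Kepler's third law T = 2π√(a³/μ) = 2π × 5.526×10³ = 3.472×10⁴ s.
= 578.7 min.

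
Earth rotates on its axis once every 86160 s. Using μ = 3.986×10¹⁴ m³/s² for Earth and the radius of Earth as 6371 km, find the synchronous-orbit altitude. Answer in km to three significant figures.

A synchronous orbit has period T, so by Kepler's third law a = (μT²/4π²)^(1/3).
μT²/4π² = 3.986×10¹⁴ × (8.616×10⁴)² / 39.48 = 7.495×10²² m³.
a = 4.216×10⁷ m = 42163 km.
Altitude h = a − R = 42163 − 6371 = 35792 km.

h_sync ≈ 35800 km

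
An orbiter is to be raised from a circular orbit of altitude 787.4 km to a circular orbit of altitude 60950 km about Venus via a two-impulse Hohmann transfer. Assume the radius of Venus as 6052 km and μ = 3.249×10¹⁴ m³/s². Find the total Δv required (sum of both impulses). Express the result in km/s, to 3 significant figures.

Δv_total ≈ 3.65 km/s

r₁ = 6052 + 787.4 = 6839.4 km = 6.8394×10⁶ m.
r₂ = 6052 + 60950 = 67002 km = 6.7002×10⁷ m.
Transfer ellipse a_t = (r₁ + r₂)/2 = 3.692×10⁷ m.
At r₁: circular v_c1 = √(μ/r₁) = 6892 m/s; transfer-periapsis v_p = √[μ(2/r₁ − 1/a_t)] = 9285 m/s.
Δv₁ = v_p − v_c1 = 2393 m/s.
At r₂: circular v_c2 = √(μ/r₂) = 2202 m/s; transfer-apoapsis v_a = √[μ(2/r₂ − 1/a_t)] = 947.8 m/s.
Δv₂ = v_c2 − v_a = 1254 m/s.
Total Δv = Δv₁ + Δv₂ = 3647 m/s = 3.647 km/s.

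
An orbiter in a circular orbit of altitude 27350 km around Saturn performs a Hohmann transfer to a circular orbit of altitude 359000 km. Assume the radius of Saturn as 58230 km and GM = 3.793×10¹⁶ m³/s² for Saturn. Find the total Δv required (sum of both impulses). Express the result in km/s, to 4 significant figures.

Δv_total ≈ 10.04 km/s

r₁ = 58230 + 27350 = 85580 km = 8.5580×10⁷ m.
r₂ = 58230 + 359000 = 417230 km = 4.1723×10⁸ m.
Transfer ellipse a_t = (r₁ + r₂)/2 = 2.514×10⁸ m.
At r₁: circular v_c1 = √(μ/r₁) = 21050 m/s; transfer-perikrone v_p = √[μ(2/r₁ − 1/a_t)] = 27120 m/s.
Δv₁ = v_p − v_c1 = 6068 m/s.
At r₂: circular v_c2 = √(μ/r₂) = 9535 m/s; transfer-apokrone v_a = √[μ(2/r₂ − 1/a_t)] = 5563 m/s.
Δv₂ = v_c2 − v_a = 3972 m/s.
Total Δv = Δv₁ + Δv₂ = 10040 m/s = 10.04 km/s.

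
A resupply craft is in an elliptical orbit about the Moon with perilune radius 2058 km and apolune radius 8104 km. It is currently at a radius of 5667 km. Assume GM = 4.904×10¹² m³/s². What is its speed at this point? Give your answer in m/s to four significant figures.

Semi-major axis a = (r_p + r_a)/2 = 5081.0 km = 5.081×10⁶ m.
Vis-viva: v² = μ(2/r − 1/a) = 4.904×10¹² × (3.529×10⁻⁷ − 1.968×10⁻⁷) = 7.656×10⁵ m²/s².
v = 875.0 m/s.

v ≈ 875.0 m/s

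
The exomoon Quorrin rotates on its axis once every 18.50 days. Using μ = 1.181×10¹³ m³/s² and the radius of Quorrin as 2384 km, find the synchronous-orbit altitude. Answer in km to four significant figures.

T = 18.50 days = 1.598×10⁶ s.
A synchronous orbit has period T, so by Kepler's third law a = (μT²/4π²)^(1/3).
μT²/4π² = 1.181×10¹³ × (1.598×10⁶)² / 39.48 = 7.643×10²³ m³.
a = 9.143×10⁷ m = 91430 km.
Altitude h = a − R = 91430 − 2384 = 89046 km.

h_sync ≈ 89050 km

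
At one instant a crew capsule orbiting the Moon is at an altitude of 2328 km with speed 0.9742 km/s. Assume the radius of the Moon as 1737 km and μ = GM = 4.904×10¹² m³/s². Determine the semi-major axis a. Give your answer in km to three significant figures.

a ≈ 3350 km

r = 1737 + 2328 = 4065.0 km = 4.065×10⁶ m.
Specific orbital energy ε = v²/2 − μ/r = (974.2)²/2 − 4.904×10¹²/4.065×10⁶ = -7.319×10⁵ J/kg.
Since ε = −μ/(2a), a = −μ/(2ε) = 3.350×10⁶ m = 3350.4 km.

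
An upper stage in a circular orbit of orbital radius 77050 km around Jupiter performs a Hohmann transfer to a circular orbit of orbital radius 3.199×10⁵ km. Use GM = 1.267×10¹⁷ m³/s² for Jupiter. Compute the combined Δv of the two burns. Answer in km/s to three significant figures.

Δv_total ≈ 18.4 km/s

r₁ = 77050 km = 7.705×10⁷ m.
r₂ = 3.199×10⁵ km = 3.199×10⁸ m.
Transfer ellipse a_t = (r₁ + r₂)/2 = 1.985×10⁸ m.
At r₁: circular v_c1 = √(μ/r₁) = 40550 m/s; transfer-perijove v_p = √[μ(2/r₁ − 1/a_t)] = 51480 m/s.
Δv₁ = v_p − v_c1 = 10930 m/s.
At r₂: circular v_c2 = √(μ/r₂) = 19900 m/s; transfer-apojove v_a = √[μ(2/r₂ − 1/a_t)] = 12400 m/s.
Δv₂ = v_c2 − v_a = 7501 m/s.
Total Δv = Δv₁ + Δv₂ = 18430 m/s = 18.43 km/s.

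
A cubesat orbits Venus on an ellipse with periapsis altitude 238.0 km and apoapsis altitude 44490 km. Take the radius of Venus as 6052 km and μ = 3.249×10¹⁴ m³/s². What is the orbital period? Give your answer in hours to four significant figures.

T ≈ 14.67 hours

r_p = 6052 + 238.0 = 6290.0 km = 6.2900×10⁶ m.
r_a = 6052 + 44490 = 50542 km = 5.0542×10⁷ m.
Semi-major axis a = (r_p + r_a)/2 = (6290.0 + 50542)/2 = 28416 km = 2.842×10⁷ m.
By Kepler's third law T = 2π√(a³/μ) = 2π × 8.404×10³ = 5.280×10⁴ s.
= 14.67 hours.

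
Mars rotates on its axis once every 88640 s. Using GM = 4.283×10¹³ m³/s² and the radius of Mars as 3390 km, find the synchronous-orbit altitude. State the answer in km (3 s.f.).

h_sync ≈ 17000 km

A synchronous orbit has period T, so by Kepler's third law a = (μT²/4π²)^(1/3).
μT²/4π² = 4.283×10¹³ × (8.864×10⁴)² / 39.48 = 8.524×10²¹ m³.
a = 2.043×10⁷ m = 20428 km.
Altitude h = a − R = 20428 − 3390 = 17038 km.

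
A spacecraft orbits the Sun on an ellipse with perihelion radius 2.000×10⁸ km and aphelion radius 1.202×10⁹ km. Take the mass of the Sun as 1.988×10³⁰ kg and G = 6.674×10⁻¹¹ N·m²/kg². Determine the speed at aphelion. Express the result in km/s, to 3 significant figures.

μ = GM = 6.674×10⁻¹¹ × 1.988×10³⁰ = 1.327×10²⁰ m³/s².
Semi-major axis a = (r_p + r_a)/2 = 7.0100×10⁸ km = 7.010×10¹¹ m.
Vis-viva: v² = μ(2/r − 1/a) = 1.327×10²⁰ × (1.664×10⁻¹² − 1.427×10⁻¹²) = 3.149×10⁷ m²/s².
v = 5612 m/s = 5.612 km/s.

v ≈ 5.61 km/s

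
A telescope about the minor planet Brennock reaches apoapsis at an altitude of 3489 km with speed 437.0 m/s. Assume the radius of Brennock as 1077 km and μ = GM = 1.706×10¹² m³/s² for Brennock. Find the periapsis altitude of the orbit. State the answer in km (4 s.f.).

periapsis altitude ≈ 490.5 km

r_a = 1077 + 3489 = 4566.0 km = 4.566×10⁶ m.
Specific energy ε = v²/2 − μ/r = -2.781×10⁵ J/kg, so a = −μ/(2ε) = 3.067×10⁶ m.
The apsides satisfy r_p + r_a = 2a, so the periapsis radius is 2a − r_a = 1.567×10⁶ m = 1567.5 km.
Periapsis altitude = 1567.5 − 1077 = 490.45 km.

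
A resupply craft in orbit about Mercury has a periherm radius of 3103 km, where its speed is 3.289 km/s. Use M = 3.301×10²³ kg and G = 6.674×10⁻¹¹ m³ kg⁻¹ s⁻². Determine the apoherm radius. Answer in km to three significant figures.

μ = GM = 6.674×10⁻¹¹ × 3.301×10²³ = 2.203×10¹³ m³/s².
r_p = 3.103×10⁶ m.
Specific energy ε = v²/2 − μ/r = -1.691×10⁶ J/kg, so a = −μ/(2ε) = 6.514×10⁶ m.
The apsides satisfy r_p + r_a = 2a, so the apoherm radius is 2a − r_p = 9.925×10⁶ m = 9924.5 km.

apoherm radius ≈ 9920 km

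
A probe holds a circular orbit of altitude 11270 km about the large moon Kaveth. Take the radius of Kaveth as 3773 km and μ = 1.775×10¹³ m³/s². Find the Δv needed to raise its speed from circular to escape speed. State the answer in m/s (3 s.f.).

r = 3773 + 11270 = 15043 km = 1.5043×10⁷ m.
Circular speed v_c = √(μ/r) = 1086 m/s.
Escape speed v_esc = √(2μ/r) = √2 × v_c = 1536 m/s.
Δv = v_esc − v_c = 449.9 m/s.

Δv ≈ 450 m/s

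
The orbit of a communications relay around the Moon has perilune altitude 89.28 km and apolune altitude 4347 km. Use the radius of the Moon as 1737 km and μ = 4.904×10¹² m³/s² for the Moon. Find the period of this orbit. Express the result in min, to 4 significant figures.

r_p = 1737 + 89.28 = 1826.3 km = 1.8263×10⁶ m.
r_a = 1737 + 4347 = 6084.0 km = 6.0840×10⁶ m.
Semi-major axis a = (r_p + r_a)/2 = (1826.3 + 6084.0)/2 = 3955.1 km = 3.955×10⁶ m.
By Kepler's third law T = 2π√(a³/μ) = 2π × 3.552×10³ = 2.232×10⁴ s.
= 372.0 min.

T ≈ 372.0 min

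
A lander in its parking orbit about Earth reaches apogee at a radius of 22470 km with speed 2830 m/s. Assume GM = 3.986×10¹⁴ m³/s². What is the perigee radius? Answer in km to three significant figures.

perigee radius ≈ 6550 km

r_a = 2.247×10⁷ m.
Specific energy ε = v²/2 − μ/r = -1.373×10⁷ J/kg, so a = −μ/(2ε) = 1.451×10⁷ m.
The apsides satisfy r_p + r_a = 2a, so the perigee radius is 2a − r_a = 6.551×10⁶ m = 6551.3 km.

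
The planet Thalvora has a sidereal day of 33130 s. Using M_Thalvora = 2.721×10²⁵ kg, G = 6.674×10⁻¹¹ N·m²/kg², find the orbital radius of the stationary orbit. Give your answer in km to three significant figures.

μ = GM = 6.674×10⁻¹¹ × 2.721×10²⁵ = 1.816×10¹⁵ m³/s².
A synchronous orbit has period T, so by Kepler's third law a = (μT²/4π²)^(1/3).
μT²/4π² = 1.816×10¹⁵ × (3.313×10⁴)² / 39.48 = 5.049×10²² m³.
a = 3.696×10⁷ m = 36960 km.

r_sync ≈ 37000 km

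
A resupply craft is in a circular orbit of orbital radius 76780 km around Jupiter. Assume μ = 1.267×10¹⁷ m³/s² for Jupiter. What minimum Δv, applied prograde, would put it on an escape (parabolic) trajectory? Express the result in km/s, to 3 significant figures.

r = 76780 km = 7.678×10⁷ m.
Circular speed v_c = √(μ/r) = 40620 m/s.
Escape speed v_esc = √(2μ/r) = √2 × v_c = 57450 m/s.
Δv = v_esc − v_c = 16830 m/s = 16.83 km/s.

Δv ≈ 16.8 km/s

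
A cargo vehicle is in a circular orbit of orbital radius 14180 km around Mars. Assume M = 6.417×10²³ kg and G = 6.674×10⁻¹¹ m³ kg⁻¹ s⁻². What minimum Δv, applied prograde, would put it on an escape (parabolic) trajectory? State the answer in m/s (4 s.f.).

Δv ≈ 719.9 m/s

μ = GM = 6.674×10⁻¹¹ × 6.417×10²³ = 4.283×10¹³ m³/s².
r = 14180 km = 1.418×10⁷ m.
Circular speed v_c = √(μ/r) = 1738 m/s.
Escape speed v_esc = √(2μ/r) = √2 × v_c = 2458 m/s.
Δv = v_esc − v_c = 719.9 m/s.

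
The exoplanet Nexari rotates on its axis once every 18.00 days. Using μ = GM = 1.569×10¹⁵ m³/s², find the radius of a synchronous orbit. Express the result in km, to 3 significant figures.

r_sync ≈ 4.58×10⁵ km

T = 18.00 days = 1.555×10⁶ s.
A synchronous orbit has period T, so by Kepler's third law a = (μT²/4π²)^(1/3).
μT²/4π² = 1.569×10¹⁵ × (1.555×10⁶)² / 39.48 = 9.612×10²⁵ m³.
a = 4.581×10⁸ m = 4.5808×10⁵ km.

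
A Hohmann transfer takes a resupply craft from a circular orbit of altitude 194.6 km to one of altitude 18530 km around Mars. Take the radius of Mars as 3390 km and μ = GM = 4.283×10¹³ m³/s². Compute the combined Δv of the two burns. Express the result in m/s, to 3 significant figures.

r₁ = 3390 + 194.6 = 3584.6 km = 3.5846×10⁶ m.
r₂ = 3390 + 18530 = 21920 km = 2.1920×10⁷ m.
Transfer ellipse a_t = (r₁ + r₂)/2 = 1.275×10⁷ m.
At r₁: circular v_c1 = √(μ/r₁) = 3457 m/s; transfer-periapsis v_p = √[μ(2/r₁ − 1/a_t)] = 4532 m/s.
Δv₁ = v_p − v_c1 = 1075 m/s.
At r₂: circular v_c2 = √(μ/r₂) = 1398 m/s; transfer-apoapsis v_a = √[μ(2/r₂ − 1/a_t)] = 741.1 m/s.
Δv₂ = v_c2 − v_a = 656.7 m/s.
Total Δv = Δv₁ + Δv₂ = 1732 m/s.

Δv_total ≈ 1730 m/s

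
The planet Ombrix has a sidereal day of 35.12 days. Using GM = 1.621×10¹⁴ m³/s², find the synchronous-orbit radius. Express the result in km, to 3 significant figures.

T = 35.12 days = 3.034×10⁶ s.
A synchronous orbit has period T, so by Kepler's third law a = (μT²/4π²)^(1/3).
μT²/4π² = 1.621×10¹⁴ × (3.034×10⁶)² / 39.48 = 3.781×10²⁵ m³.
a = 3.356×10⁸ m = 3.3562×10⁵ km.

r_sync ≈ 3.36×10⁵ km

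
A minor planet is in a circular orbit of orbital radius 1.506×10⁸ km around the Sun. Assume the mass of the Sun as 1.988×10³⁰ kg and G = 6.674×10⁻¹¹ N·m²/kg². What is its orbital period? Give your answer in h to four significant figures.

T ≈ 8856 h

μ = GM = 6.674×10⁻¹¹ × 1.988×10³⁰ = 1.327×10²⁰ m³/s².
r = 1.506×10⁸ km = 1.506×10¹¹ m.
Kepler's third law: T = 2π√(r³/μ) = 2π√((1.506×10¹¹)³ / 1.327×10²⁰).
r³/μ = 2.574×10¹³ s², so T = 2π × 5.074×10⁶ = 3.188×10⁷ s.
Converting: 3.188×10⁷ s ÷ 3600 = 8856 h.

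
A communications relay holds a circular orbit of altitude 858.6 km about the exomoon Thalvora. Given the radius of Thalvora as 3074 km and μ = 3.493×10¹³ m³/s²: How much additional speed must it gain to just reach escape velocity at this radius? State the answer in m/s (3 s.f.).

r = 3074 + 858.6 = 3932.6 km = 3.9326×10⁶ m.
Circular speed v_c = √(μ/r) = 2980 m/s.
Escape speed v_esc = √(2μ/r) = √2 × v_c = 4215 m/s.
Δv = v_esc − v_c = 1234 m/s.

Δv ≈ 1230 m/s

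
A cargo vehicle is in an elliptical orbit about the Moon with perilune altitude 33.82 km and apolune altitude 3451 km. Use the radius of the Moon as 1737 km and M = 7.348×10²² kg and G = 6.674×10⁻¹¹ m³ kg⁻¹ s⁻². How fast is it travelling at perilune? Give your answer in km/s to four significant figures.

μ = GM = 6.674×10⁻¹¹ × 7.348×10²² = 4.904×10¹² m³/s².
r_p = 1737 + 33.82 = 1770.8 km = 1.7708×10⁶ m.
r_a = 1737 + 3451 = 5188.0 km = 5.1880×10⁶ m.
Semi-major axis a = (r_p + r_a)/2 = 3479.4 km = 3.479×10⁶ m.
Vis-viva: v² = μ(2/r − 1/a) = 4.904×10¹² × (1.129×10⁻⁶ − 2.874×10⁻⁷) = 4.129×10⁶ m²/s².
v = 2032 m/s = 2.032 km/s.

v ≈ 2.032 km/s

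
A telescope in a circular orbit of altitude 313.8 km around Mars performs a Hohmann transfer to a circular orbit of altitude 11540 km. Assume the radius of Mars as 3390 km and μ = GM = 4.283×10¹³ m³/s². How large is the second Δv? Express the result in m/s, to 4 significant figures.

Δv ≈ 625.8 m/s

r₁ = 3390 + 313.8 = 3703.8 km = 3.7038×10⁶ m.
r₂ = 3390 + 11540 = 14930 km = 1.4930×10⁷ m.
Transfer ellipse a_t = (r₁ + r₂)/2 = 9.317×10⁶ m.
At r₁: circular v_c1 = √(μ/r₁) = 3401 m/s; transfer-periapsis v_p = √[μ(2/r₁ − 1/a_t)] = 4305 m/s.
At r₂: circular v_c2 = √(μ/r₂) = 1694 m/s; transfer-apoapsis v_a = √[μ(2/r₂ − 1/a_t)] = 1068 m/s.
Δv₂ = v_c2 − v_a = 625.8 m/s.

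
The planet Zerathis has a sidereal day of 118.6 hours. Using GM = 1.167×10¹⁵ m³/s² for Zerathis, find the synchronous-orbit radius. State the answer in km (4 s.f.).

T = 118.6 hours = 4.270×10⁵ s.
A synchronous orbit has period T, so by Kepler's third law a = (μT²/4π²)^(1/3).
μT²/4π² = 1.167×10¹⁵ × (4.270×10⁵)² / 39.48 = 5.389×10²⁴ m³.
a = 1.753×10⁸ m = 1.7532×10⁵ km.

r_sync ≈ 1.753×10⁵ km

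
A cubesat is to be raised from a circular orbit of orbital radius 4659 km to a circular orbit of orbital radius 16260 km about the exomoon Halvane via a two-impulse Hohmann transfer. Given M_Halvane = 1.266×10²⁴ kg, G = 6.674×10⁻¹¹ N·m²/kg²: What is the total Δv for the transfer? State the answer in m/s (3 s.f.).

μ = GM = 6.674×10⁻¹¹ × 1.266×10²⁴ = 8.449×10¹³ m³/s².
r₁ = 4659 km = 4.659×10⁶ m.
r₂ = 16260 km = 1.626×10⁷ m.
Transfer ellipse a_t = (r₁ + r₂)/2 = 1.046×10⁷ m.
At r₁: circular v_c1 = √(μ/r₁) = 4259 m/s; transfer-periapsis v_p = √[μ(2/r₁ − 1/a_t)] = 5310 m/s.
Δv₁ = v_p − v_c1 = 1051 m/s.
At r₂: circular v_c2 = √(μ/r₂) = 2280 m/s; transfer-apoapsis v_a = √[μ(2/r₂ − 1/a_t)] = 1521 m/s.
Δv₂ = v_c2 − v_a = 758.2 m/s.
Total Δv = Δv₁ + Δv₂ = 1809 m/s.

Δv_total ≈ 1810 m/s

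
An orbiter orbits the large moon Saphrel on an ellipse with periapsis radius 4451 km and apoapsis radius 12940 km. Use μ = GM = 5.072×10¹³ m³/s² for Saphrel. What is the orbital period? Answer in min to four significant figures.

Semi-major axis a = (r_p + r_a)/2 = (4451.0 + 12940)/2 = 8695.5 km = 8.696×10⁶ m.
By Kepler's third law T = 2π√(a³/μ) = 2π × 3.600×10³ = 2.262×10⁴ s.
= 377.0 min.

T ≈ 377.0 min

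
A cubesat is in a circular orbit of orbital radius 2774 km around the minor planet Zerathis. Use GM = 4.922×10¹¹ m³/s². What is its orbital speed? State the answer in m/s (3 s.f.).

v ≈ 421 m/s

r = 2774 km = 2.774×10⁶ m.
For a circular orbit v = √(μ/r) = √(4.922×10¹¹ / 2.774×10⁶) = √(1.774×10⁵) = 421.2 m/s.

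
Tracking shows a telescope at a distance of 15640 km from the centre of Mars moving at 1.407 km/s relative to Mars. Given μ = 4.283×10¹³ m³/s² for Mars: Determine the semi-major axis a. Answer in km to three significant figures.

a ≈ 12200 km

r = 1.564×10⁷ m.
Specific orbital energy ε = v²/2 − μ/r = (1407)²/2 − 4.283×10¹³/1.564×10⁷ = -1.749×10⁶ J/kg.
Since ε = −μ/(2a), a = −μ/(2ε) = 1.225×10⁷ m = 12246 km.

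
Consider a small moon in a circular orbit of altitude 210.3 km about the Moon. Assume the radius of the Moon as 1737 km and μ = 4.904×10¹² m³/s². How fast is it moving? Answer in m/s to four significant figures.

r = 1737 + 210.3 = 1947.3 km = 1.9473×10⁶ m.
For a circular orbit v = √(μ/r) = √(4.904×10¹² / 1.947×10⁶) = √(2.518×10⁶) = 1587 m/s.

v ≈ 1587 m/s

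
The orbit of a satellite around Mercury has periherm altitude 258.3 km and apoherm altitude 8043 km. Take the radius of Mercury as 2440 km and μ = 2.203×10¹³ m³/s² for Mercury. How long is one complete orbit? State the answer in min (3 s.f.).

T ≈ 377 min

r_p = 2440 + 258.3 = 2698.3 km = 2.6983×10⁶ m.
r_a = 2440 + 8043 = 10483 km = 1.0483×10⁷ m.
Semi-major axis a = (r_p + r_a)/2 = (2698.3 + 10483)/2 = 6590.6 km = 6.591×10⁶ m.
By Kepler's third law T = 2π√(a³/μ) = 2π × 3.605×10³ = 2.265×10⁴ s.
= 377.5 min.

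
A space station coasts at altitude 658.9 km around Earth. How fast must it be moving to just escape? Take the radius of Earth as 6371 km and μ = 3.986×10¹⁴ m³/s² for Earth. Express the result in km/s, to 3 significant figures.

v_esc ≈ 10.6 km/s

r = 6371 + 658.9 = 7029.9 km = 7.0299×10⁶ m.
Escape speed v_esc = √(2μ/r) = √(2 × 3.986×10¹⁴ / 7.030×10⁶) = √(1.134×10⁸) = 10650 m/s.
= 10.65 km/s.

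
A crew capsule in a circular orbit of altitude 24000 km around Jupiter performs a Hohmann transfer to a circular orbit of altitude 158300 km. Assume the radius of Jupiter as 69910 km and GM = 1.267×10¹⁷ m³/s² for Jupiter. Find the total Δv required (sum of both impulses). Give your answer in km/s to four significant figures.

Δv_total ≈ 12.56 km/s

r₁ = 69910 + 24000 = 93910 km = 9.3910×10⁷ m.
r₂ = 69910 + 158300 = 228210 km = 2.2821×10⁸ m.
Transfer ellipse a_t = (r₁ + r₂)/2 = 1.611×10⁸ m.
At r₁: circular v_c1 = √(μ/r₁) = 36730 m/s; transfer-perijove v_p = √[μ(2/r₁ − 1/a_t)] = 43720 m/s.
Δv₁ = v_p − v_c1 = 6992 m/s.
At r₂: circular v_c2 = √(μ/r₂) = 23560 m/s; transfer-apojove v_a = √[μ(2/r₂ − 1/a_t)] = 17990 m/s.
Δv₂ = v_c2 − v_a = 5570 m/s.
Total Δv = Δv₁ + Δv₂ = 12560 m/s = 12.56 km/s.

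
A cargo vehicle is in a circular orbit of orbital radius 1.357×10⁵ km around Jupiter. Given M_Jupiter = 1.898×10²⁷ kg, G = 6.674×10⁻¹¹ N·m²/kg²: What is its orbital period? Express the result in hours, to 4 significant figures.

T ≈ 7.752 hours

μ = GM = 6.674×10⁻¹¹ × 1.898×10²⁷ = 1.267×10¹⁷ m³/s².
r = 1.357×10⁵ km = 1.357×10⁸ m.
Kepler's third law: T = 2π√(r³/μ) = 2π√((1.357×10⁸)³ / 1.267×10¹⁷).
r³/μ = 1.973×10⁷ s², so T = 2π × 4.441×10³ = 2.791×10⁴ s.
Converting: 2.791×10⁴ s ÷ 3600 = 7.752 hours.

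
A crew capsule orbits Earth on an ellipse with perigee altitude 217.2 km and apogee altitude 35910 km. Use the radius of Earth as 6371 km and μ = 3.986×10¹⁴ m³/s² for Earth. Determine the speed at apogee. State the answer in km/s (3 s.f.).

v ≈ 1.59 km/s

r_p = 6371 + 217.2 = 6588.2 km = 6.5882×10⁶ m.
r_a = 6371 + 35910 = 42281 km = 4.2281×10⁷ m.
Semi-major axis a = (r_p + r_a)/2 = 24435 km = 2.443×10⁷ m.
Vis-viva: v² = μ(2/r − 1/a) = 3.986×10¹⁴ × (4.730×10⁻⁸ − 4.093×10⁻⁸) = 2.542×10⁶ m²/s².
v = 1594 m/s = 1.594 km/s.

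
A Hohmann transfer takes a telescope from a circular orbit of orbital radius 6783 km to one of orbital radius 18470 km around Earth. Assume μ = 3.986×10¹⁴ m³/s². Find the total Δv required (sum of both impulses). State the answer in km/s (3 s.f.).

r₁ = 6783 km = 6.783×10⁶ m.
r₂ = 18470 km = 1.847×10⁷ m.
Transfer ellipse a_t = (r₁ + r₂)/2 = 1.263×10⁷ m.
At r₁: circular v_c1 = √(μ/r₁) = 7666 m/s; transfer-perigee v_p = √[μ(2/r₁ − 1/a_t)] = 9271 m/s.
Δv₁ = v_p − v_c1 = 1606 m/s.
At r₂: circular v_c2 = √(μ/r₂) = 4646 m/s; transfer-apogee v_a = √[μ(2/r₂ − 1/a_t)] = 3405 m/s.
Δv₂ = v_c2 − v_a = 1241 m/s.
Total Δv = Δv₁ + Δv₂ = 2846 m/s = 2.846 km/s.

Δv_total ≈ 2.85 km/s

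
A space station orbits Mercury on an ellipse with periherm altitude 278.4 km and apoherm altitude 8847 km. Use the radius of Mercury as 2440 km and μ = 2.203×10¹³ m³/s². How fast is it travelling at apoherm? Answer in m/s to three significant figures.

r_p = 2440 + 278.4 = 2718.4 km = 2.7184×10⁶ m.
r_a = 2440 + 8847 = 11287 km = 1.1287×10⁷ m.
Semi-major axis a = (r_p + r_a)/2 = 7002.7 km = 7.003×10⁶ m.
Vis-viva: v² = μ(2/r − 1/a) = 2.203×10¹³ × (1.772×10⁻⁷ − 1.428×10⁻⁷) = 7.577×10⁵ m²/s².
v = 870.4 m/s.

v ≈ 870 m/s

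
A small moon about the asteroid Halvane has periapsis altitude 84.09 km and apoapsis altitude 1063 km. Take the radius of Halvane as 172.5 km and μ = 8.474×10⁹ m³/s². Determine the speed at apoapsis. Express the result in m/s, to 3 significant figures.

r_p = 172.5 + 84.09 = 256.59 km = 2.5659×10⁵ m.
r_a = 172.5 + 1063 = 1235.5 km = 1.2355×10⁶ m.
Semi-major axis a = (r_p + r_a)/2 = 746.05 km = 7.460×10⁵ m.
Vis-viva: v² = μ(2/r − 1/a) = 8.474×10⁹ × (1.619×10⁻⁶ − 1.340×10⁻⁶) = 2.359×10³ m²/s².
v = 48.57 m/s.

v ≈ 48.6 m/s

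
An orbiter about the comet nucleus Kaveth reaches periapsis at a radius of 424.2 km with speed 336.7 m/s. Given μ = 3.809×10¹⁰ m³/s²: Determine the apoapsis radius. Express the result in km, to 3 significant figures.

apoapsis radius ≈ 726 km

r_p = 4.242×10⁵ m.
Specific energy ε = v²/2 − μ/r = -3.311×10⁴ J/kg, so a = −μ/(2ε) = 5.752×10⁵ m.
The apsides satisfy r_p + r_a = 2a, so the apoapsis radius is 2a − r_p = 7.262×10⁵ m = 726.24 km.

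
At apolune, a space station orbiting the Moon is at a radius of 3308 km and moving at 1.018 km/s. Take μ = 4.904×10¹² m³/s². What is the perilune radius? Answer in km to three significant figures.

perilune radius ≈ 1780 km

r_a = 3.308×10⁶ m.
Specific energy ε = v²/2 − μ/r = -9.643×10⁵ J/kg, so a = −μ/(2ε) = 2.543×10⁶ m.
The apsides satisfy r_p + r_a = 2a, so the perilune radius is 2a − r_a = 1.778×10⁶ m = 1777.5 km.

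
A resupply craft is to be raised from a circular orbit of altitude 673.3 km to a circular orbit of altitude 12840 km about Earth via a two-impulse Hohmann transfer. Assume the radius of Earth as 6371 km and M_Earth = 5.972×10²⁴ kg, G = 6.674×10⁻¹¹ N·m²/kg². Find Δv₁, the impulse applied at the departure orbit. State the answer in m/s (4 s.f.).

μ = GM = 6.674×10⁻¹¹ × 5.972×10²⁴ = 3.986×10¹⁴ m³/s².
r₁ = 6371 + 673.3 = 7044.3 km = 7.0443×10⁶ m.
r₂ = 6371 + 12840 = 19211 km = 1.9211×10⁷ m.
Transfer ellipse a_t = (r₁ + r₂)/2 = 1.313×10⁷ m.
At r₁: circular v_c1 = √(μ/r₁) = 7522 m/s; transfer-perigee v_p = √[μ(2/r₁ − 1/a_t)] = 9099 m/s.
Δv₁ = v_p − v_c1 = 1577 m/s.

Δv ≈ 1577 m/s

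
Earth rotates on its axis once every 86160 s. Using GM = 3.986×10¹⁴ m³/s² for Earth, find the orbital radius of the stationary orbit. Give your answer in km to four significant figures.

A synchronous orbit has period T, so by Kepler's third law a = (μT²/4π²)^(1/3).
μT²/4π² = 3.986×10¹⁴ × (8.616×10⁴)² / 39.48 = 7.495×10²² m³.
a = 4.216×10⁷ m = 42163 km.

r_sync ≈ 42160 km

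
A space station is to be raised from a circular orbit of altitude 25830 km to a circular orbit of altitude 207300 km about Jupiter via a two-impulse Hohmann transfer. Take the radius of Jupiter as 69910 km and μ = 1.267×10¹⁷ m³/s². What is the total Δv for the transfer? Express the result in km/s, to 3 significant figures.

r₁ = 69910 + 25830 = 95740 km = 9.5740×10⁷ m.
r₂ = 69910 + 207300 = 277210 km = 2.7721×10⁸ m.
Transfer ellipse a_t = (r₁ + r₂)/2 = 1.865×10⁸ m.
At r₁: circular v_c1 = √(μ/r₁) = 36380 m/s; transfer-perijove v_p = √[μ(2/r₁ − 1/a_t)] = 44350 m/s.
Δv₁ = v_p − v_c1 = 7976 m/s.
At r₂: circular v_c2 = √(μ/r₂) = 21380 m/s; transfer-apojove v_a = √[μ(2/r₂ − 1/a_t)] = 15320 m/s.
Δv₂ = v_c2 − v_a = 6060 m/s.
Total Δv = Δv₁ + Δv₂ = 14040 m/s = 14.04 km/s.

Δv_total ≈ 14.0 km/s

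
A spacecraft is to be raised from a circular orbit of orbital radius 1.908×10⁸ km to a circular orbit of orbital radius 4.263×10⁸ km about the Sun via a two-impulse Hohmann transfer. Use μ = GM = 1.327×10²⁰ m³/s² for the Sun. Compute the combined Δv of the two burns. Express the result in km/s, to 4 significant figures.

r₁ = 1.908×10⁸ km = 1.908×10¹¹ m.
r₂ = 4.263×10⁸ km = 4.263×10¹¹ m.
Transfer ellipse a_t = (r₁ + r₂)/2 = 3.086×10¹¹ m.
At r₁: circular v_c1 = √(μ/r₁) = 26370 m/s; transfer-perihelion v_p = √[μ(2/r₁ − 1/a_t)] = 31000 m/s.
Δv₁ = v_p − v_c1 = 4626 m/s.
At r₂: circular v_c2 = √(μ/r₂) = 17640 m/s; transfer-aphelion v_a = √[μ(2/r₂ − 1/a_t)] = 13870 m/s.
Δv₂ = v_c2 − v_a = 3769 m/s.
Total Δv = Δv₁ + Δv₂ = 8395 m/s = 8.395 km/s.

Δv_total ≈ 8.395 km/s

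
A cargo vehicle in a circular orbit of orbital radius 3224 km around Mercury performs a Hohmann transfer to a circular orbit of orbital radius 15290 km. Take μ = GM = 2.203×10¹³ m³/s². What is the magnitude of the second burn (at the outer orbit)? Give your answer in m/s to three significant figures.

r₁ = 3224 km = 3.224×10⁶ m.
r₂ = 15290 km = 1.529×10⁷ m.
Transfer ellipse a_t = (r₁ + r₂)/2 = 9.257×10⁶ m.
At r₁: circular v_c1 = √(μ/r₁) = 2614 m/s; transfer-periherm v_p = √[μ(2/r₁ − 1/a_t)] = 3360 m/s.
At r₂: circular v_c2 = √(μ/r₂) = 1200 m/s; transfer-apoherm v_a = √[μ(2/r₂ − 1/a_t)] = 708.4 m/s.
Δv₂ = v_c2 − v_a = 492.0 m/s.

Δv ≈ 492 m/s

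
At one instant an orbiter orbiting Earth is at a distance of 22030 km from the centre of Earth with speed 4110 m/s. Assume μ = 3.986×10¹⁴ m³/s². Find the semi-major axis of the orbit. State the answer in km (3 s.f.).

a ≈ 20700 km

r = 2.203×10⁷ m.
Specific orbital energy ε = v²/2 − μ/r = (4110)²/2 − 3.986×10¹⁴/2.203×10⁷ = -9.647×10⁶ J/kg.
Since ε = −μ/(2a), a = −μ/(2ε) = 2.066×10⁷ m = 20658 km.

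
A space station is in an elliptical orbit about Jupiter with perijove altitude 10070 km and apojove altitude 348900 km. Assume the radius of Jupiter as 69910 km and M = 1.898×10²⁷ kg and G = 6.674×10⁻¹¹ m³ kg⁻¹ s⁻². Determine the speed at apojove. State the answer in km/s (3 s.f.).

v ≈ 9.85 km/s

μ = GM = 6.674×10⁻¹¹ × 1.898×10²⁷ = 1.267×10¹⁷ m³/s².
r_p = 69910 + 10070 = 79980 km = 7.9980×10⁷ m.
r_a = 69910 + 348900 = 418810 km = 4.1881×10⁸ m.
Semi-major axis a = (r_p + r_a)/2 = 2.4940×10⁵ km = 2.494×10⁸ m.
Vis-viva: v² = μ(2/r − 1/a) = 1.267×10¹⁷ × (4.775×10⁻⁹ − 4.010×10⁻⁹) = 9.700×10⁷ m²/s².
v = 9849 m/s = 9.849 km/s.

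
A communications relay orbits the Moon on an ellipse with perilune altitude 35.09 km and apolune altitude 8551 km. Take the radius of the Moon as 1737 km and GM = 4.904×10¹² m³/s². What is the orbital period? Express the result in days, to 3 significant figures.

r_p = 1737 + 35.09 = 1772.1 km = 1.7721×10⁶ m.
r_a = 1737 + 8551 = 10288 km = 1.0288×10⁷ m.
Semi-major axis a = (r_p + r_a)/2 = (1772.1 + 10288)/2 = 6030.0 km = 6.030×10⁶ m.
By Kepler's third law T = 2π√(a³/μ) = 2π × 6.687×10³ = 4.201×10⁴ s.
= 0.4863 days.

T ≈ 0.486 days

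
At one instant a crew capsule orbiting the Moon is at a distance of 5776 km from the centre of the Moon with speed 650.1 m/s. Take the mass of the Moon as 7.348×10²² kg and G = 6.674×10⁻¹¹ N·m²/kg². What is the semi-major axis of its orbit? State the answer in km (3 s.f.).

μ = GM = 6.674×10⁻¹¹ × 7.348×10²² = 4.904×10¹² m³/s².
r = 5.776×10⁶ m.
Specific orbital energy ε = v²/2 − μ/r = (650.1)²/2 − 4.904×10¹²/5.776×10⁶ = -6.377×10⁵ J/kg.
Since ε = −μ/(2a), a = −μ/(2ε) = 3.845×10⁶ m = 3845.0 km.

a ≈ 3840 km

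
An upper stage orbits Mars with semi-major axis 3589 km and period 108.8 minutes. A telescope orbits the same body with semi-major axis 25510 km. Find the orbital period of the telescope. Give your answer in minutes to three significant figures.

T₂ ≈ 2060 minutes

Kepler's third law: T² ∝ a³, so T₂ = T₁ (a₂/a₁)^(3/2).
a₂/a₁ = 7.108, (a₂/a₁)^(3/2) = 18.95.
T₂ = 108.8 × 18.95 = 2062 minutes.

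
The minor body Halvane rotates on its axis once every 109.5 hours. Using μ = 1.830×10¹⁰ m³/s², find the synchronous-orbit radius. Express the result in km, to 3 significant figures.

T = 109.5 hours = 3.942×10⁵ s.
A synchronous orbit has period T, so by Kepler's third law a = (μT²/4π²)^(1/3).
μT²/4π² = 1.830×10¹⁰ × (3.942×10⁵)² / 39.48 = 7.203×10¹⁹ m³.
a = 4.161×10⁶ m = 4160.8 km.

r_sync ≈ 4160 km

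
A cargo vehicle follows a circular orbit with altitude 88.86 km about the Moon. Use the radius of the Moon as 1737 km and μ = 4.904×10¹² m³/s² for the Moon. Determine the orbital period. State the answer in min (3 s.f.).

r = 1737 + 88.86 = 1825.9 km = 1.8259×10⁶ m.
Kepler's third law: T = 2π√(r³/μ) = 2π√((1.826×10⁶)³ / 4.904×10¹²).
r³/μ = 1.241×10⁶ s², so T = 2π × 1.114×10³ = 7.000×10³ s.
Converting: 7.000×10³ s ÷ 60.00 = 116.7 min.

T ≈ 117 min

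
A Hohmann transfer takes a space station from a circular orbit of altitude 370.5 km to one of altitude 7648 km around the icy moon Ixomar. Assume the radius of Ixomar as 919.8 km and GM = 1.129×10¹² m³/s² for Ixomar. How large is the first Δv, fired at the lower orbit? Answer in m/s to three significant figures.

Δv ≈ 298 m/s

r₁ = 919.8 + 370.5 = 1290.3 km = 1.2903×10⁶ m.
r₂ = 919.8 + 7648 = 8567.8 km = 8.5678×10⁶ m.
Transfer ellipse a_t = (r₁ + r₂)/2 = 4.929×10⁶ m.
At r₁: circular v_c1 = √(μ/r₁) = 935.4 m/s; transfer-periapsis v_p = √[μ(2/r₁ − 1/a_t)] = 1233 m/s.
Δv₁ = v_p − v_c1 = 297.9 m/s.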